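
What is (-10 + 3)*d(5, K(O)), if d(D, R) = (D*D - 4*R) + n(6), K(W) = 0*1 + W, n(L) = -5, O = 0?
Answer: -140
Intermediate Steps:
K(W) = W (K(W) = 0 + W = W)
d(D, R) = -5 + D² - 4*R (d(D, R) = (D*D - 4*R) - 5 = (D² - 4*R) - 5 = -5 + D² - 4*R)
(-10 + 3)*d(5, K(O)) = (-10 + 3)*(-5 + 5² - 4*0) = -7*(-5 + 25 + 0) = -7*20 = -140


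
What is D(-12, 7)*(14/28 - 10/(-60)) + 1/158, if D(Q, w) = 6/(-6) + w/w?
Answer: 1/158 ≈ 0.0063291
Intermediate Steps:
D(Q, w) = 0 (D(Q, w) = 6*(-1/6) + 1 = -1 + 1 = 0)
D(-12, 7)*(14/28 - 10/(-60)) + 1/158 = 0*(14/28 - 10/(-60)) + 1/158 = 0*(14*(1/28) - 10*(-1/60)) + 1/158 = 0*(1/2 + 1/6) + 1/158 = 0*(2/3) + 1/158 = 0 + 1/158 = 1/158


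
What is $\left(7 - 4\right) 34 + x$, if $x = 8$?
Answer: $110$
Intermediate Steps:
$\left(7 - 4\right) 34 + x = \left(7 - 4\right) 34 + 8 = 3 \cdot 34 + 8 = 102 + 8 = 110$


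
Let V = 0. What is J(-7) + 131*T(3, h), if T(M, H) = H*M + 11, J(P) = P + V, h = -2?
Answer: 648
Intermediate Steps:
J(P) = P (J(P) = P + 0 = P)
T(M, H) = 11 + H*M
J(-7) + 131*T(3, h) = -7 + 131*(11 - 2*3) = -7 + 131*(11 - 6) = -7 + 131*5 = -7 + 655 = 648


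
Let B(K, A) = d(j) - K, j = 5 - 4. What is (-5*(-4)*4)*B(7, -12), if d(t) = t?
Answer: -480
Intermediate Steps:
j = 1
B(K, A) = 1 - K
(-5*(-4)*4)*B(7, -12) = (-5*(-4)*4)*(1 - 1*7) = (20*4)*(1 - 7) = 80*(-6) = -480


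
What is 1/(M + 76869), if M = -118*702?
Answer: -1/5967 ≈ -0.00016759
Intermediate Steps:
M = -82836
1/(M + 76869) = 1/(-82836 + 76869) = 1/(-5967) = -1/5967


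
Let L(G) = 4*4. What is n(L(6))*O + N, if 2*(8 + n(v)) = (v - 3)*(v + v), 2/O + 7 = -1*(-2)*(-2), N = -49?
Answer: -939/11 ≈ -85.364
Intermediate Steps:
O = -2/11 (O = 2/(-7 - 1*(-2)*(-2)) = 2/(-7 + 2*(-2)) = 2/(-7 - 4) = 2/(-11) = 2*(-1/11) = -2/11 ≈ -0.18182)
L(G) = 16
n(v) = -8 + v*(-3 + v) (n(v) = -8 + ((v - 3)*(v + v))/2 = -8 + ((-3 + v)*(2*v))/2 = -8 + (2*v*(-3 + v))/2 = -8 + v*(-3 + v))
n(L(6))*O + N = (-8 + 16² - 3*16)*(-2/11) - 49 = (-8 + 256 - 48)*(-2/11) - 49 = 200*(-2/11) - 49 = -400/11 - 49 = -939/11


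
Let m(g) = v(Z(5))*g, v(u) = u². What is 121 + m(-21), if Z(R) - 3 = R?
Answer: -1223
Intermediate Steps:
Z(R) = 3 + R
m(g) = 64*g (m(g) = (3 + 5)²*g = 8²*g = 64*g)
121 + m(-21) = 121 + 64*(-21) = 121 - 1344 = -1223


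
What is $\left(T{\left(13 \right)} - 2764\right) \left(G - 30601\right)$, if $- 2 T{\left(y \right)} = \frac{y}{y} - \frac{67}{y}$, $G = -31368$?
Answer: $\frac{2224996945}{13} \approx 1.7115 \cdot 10^{8}$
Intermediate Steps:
$T{\left(y \right)} = - \frac{1}{2} + \frac{67}{2 y}$ ($T{\left(y \right)} = - \frac{\frac{y}{y} - \frac{67}{y}}{2} = - \frac{1 - \frac{67}{y}}{2} = - \frac{1}{2} + \frac{67}{2 y}$)
$\left(T{\left(13 \right)} - 2764\right) \left(G - 30601\right) = \left(\frac{67 - 13}{2 \cdot 13} - 2764\right) \left(-31368 - 30601\right) = \left(\frac{1}{2} \cdot \frac{1}{13} \left(67 - 13\right) - 2764\right) \left(-61969\right) = \left(\frac{1}{2} \cdot \frac{1}{13} \cdot 54 - 2764\right) \left(-61969\right) = \left(\frac{27}{13} - 2764\right) \left(-61969\right) = \left(- \frac{35905}{13}\right) \left(-61969\right) = \frac{2224996945}{13}$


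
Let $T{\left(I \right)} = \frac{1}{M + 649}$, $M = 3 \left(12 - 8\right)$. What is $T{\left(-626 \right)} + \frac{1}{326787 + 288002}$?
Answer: $\frac{615450}{406375529} \approx 0.0015145$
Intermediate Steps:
$M = 12$ ($M = 3 \cdot 4 = 12$)
$T{\left(I \right)} = \frac{1}{661}$ ($T{\left(I \right)} = \frac{1}{12 + 649} = \frac{1}{661}$)
$T{\left(-626 \right)} + \frac{1}{326787 + 288002} = \frac{1}{661} + \frac{1}{326787 + 288002} = \frac{1}{661} + \frac{1}{614789} = \frac{615450}{406375529}$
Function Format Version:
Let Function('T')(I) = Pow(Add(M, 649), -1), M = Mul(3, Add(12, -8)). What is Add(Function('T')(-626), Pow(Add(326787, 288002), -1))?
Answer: Rational(615450, 406375529) ≈ 0.0015145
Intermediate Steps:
M = 12 (M = Mul(3, 4) = 12)
Function('T')(I) = Rational(1, 661) (Function('T')(I) = Pow(Add(12, 649), -1) = Pow(661, -1) = Rational(1, 661))
Add(Function('T')(-626), Pow(Add(326787, 288002), -1)) = Add(Rational(1, 661), Pow(Add(326787, 288002), -1)) = Add(Rational(1, 661), Pow(614789, -1)) = Add(Rational(1, 661), Rational(1, 614789)) = Rational(615450, 406375529)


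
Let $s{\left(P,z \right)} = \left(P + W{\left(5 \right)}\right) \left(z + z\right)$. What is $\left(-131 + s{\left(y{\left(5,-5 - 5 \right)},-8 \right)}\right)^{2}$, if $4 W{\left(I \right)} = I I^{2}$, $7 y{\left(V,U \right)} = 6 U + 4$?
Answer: $253009$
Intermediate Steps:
$y{\left(V,U \right)} = \frac{4}{7} + \frac{6 U}{7}$ ($y{\left(V,U \right)} = \frac{6 U + 4}{7} = \frac{4 + 6 U}{7} = \frac{4}{7} + \frac{6 U}{7}$)
$W{\left(I \right)} = \frac{I^{3}}{4}$ ($W{\left(I \right)} = \frac{I I^{2}}{4} = \frac{I^{3}}{4}$)
$s{\left(P,z \right)} = 2 z \left(\frac{125}{4} + P\right)$ ($s{\left(P,z \right)} = \left(P + \frac{5^{3}}{4}\right) \left(z + z\right) = \left(P + \frac{1}{4} \cdot 125\right) 2 z = \left(P + \frac{125}{4}\right) 2 z = \left(\frac{125}{4} + P\right) 2 z = 2 z \left(\frac{125}{4} + P\right)$)
$\left(-131 + s{\left(y{\left(5,-5 - 5 \right)},-8 \right)}\right)^{2} = \left(-131 + \frac{1}{2} \left(-8\right) \left(125 + 4 \left(\frac{4}{7} + \frac{6 \left(-5 - 5\right)}{7}\right)\right)\right)^{2} = \left(-131 + \frac{1}{2} \left(-8\right) \left(125 + 4 \left(\frac{4}{7} + \frac{6}{7} \left(-10\right)\right)\right)\right)^{2} = \left(-131 + \frac{1}{2} \left(-8\right) \left(125 + 4 \left(\frac{4}{7} - \frac{60}{7}\right)\right)\right)^{2} = \left(-131 + \frac{1}{2} \left(-8\right) \left(125 + 4 \left(-8\right)\right)\right)^{2} = \left(-131 + \frac{1}{2} \left(-8\right) \left(125 - 32\right)\right)^{2} = \left(-131 + \frac{1}{2} \left(-8\right) 93\right)^{2} = \left(-131 - 372\right)^{2} = \left(-503\right)^{2} = 253009$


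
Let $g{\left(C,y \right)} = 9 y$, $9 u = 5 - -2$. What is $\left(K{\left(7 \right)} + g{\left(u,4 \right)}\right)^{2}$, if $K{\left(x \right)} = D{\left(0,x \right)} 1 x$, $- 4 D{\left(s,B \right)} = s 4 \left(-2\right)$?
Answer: $1296$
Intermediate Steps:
$u = \frac{7}{9}$ ($u = \frac{5 - -2}{9} = \frac{5 + 2}{9} = \frac{1}{9} \cdot 7 = \frac{7}{9} \approx 0.77778$)
$D{\left(s,B \right)} = 2 s$ ($D{\left(s,B \right)} = - \frac{s 4 \left(-2\right)}{4} = - \frac{4 s \left(-2\right)}{4} = - \frac{\left(-8\right) s}{4} = 2 s$)
$K{\left(x \right)} = 0$ ($K{\left(x \right)} = 2 \cdot 0 \cdot 1 x = 0 \cdot 1 x = 0 x = 0$)
$\left(K{\left(7 \right)} + g{\left(u,4 \right)}\right)^{2} = \left(0 + 9 \cdot 4\right)^{2} = \left(0 + 36\right)^{2} = 36^{2} = 1296$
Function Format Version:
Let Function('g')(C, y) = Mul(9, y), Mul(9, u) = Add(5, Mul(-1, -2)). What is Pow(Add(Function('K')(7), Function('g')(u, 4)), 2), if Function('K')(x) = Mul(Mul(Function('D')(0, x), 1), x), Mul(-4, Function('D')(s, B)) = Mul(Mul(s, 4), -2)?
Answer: 1296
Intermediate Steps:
u = Rational(7, 9) (u = Mul(Rational(1, 9), Add(5, Mul(-1, -2))) = Mul(Rational(1, 9), Add(5, 2)) = Mul(Rational(1, 9), 7) = Rational(7, 9) ≈ 0.77778)
Function('D')(s, B) = Mul(2, s) (Function('D')(s, B) = Mul(Rational(-1, 4), Mul(Mul(s, 4), -2)) = Mul(Rational(-1, 4), Mul(Mul(4, s), -2)) = Mul(Rational(-1, 4), Mul(-8, s)) = Mul(2, s))
Function('K')(x) = 0 (Function('K')(x) = Mul(Mul(Mul(2, 0), 1), x) = Mul(Mul(0, 1), x) = Mul(0, x) = 0)
Pow(Add(Function('K')(7), Function('g')(u, 4)), 2) = Pow(Add(0, Mul(9, 4)), 2) = Pow(Add(0, 36), 2) = Pow(36, 2) = 1296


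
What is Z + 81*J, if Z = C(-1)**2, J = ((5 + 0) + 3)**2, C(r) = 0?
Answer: 5184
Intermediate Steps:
J = 64 (J = (5 + 3)**2 = 8**2 = 64)
Z = 0 (Z = 0**2 = 0)
Z + 81*J = 0 + 81*64 = 0 + 5184 = 5184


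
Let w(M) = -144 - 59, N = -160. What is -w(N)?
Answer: 203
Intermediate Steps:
w(M) = -203
-w(N) = -1*(-203) = 203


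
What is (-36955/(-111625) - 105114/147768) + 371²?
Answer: 84745329561/615700 ≈ 1.3764e+5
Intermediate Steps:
(-36955/(-111625) - 105114/147768) + 371² = (-36955*(-1/111625) - 105114*1/147768) + 137641 = (389/1175 - 17519/24628) + 137641 = -234139/615700 + 137641 = 84745329561/615700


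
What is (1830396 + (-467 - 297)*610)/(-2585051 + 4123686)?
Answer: 194908/219805 ≈ 0.88673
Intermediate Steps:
(1830396 + (-467 - 297)*610)/(-2585051 + 4123686) = (1830396 - 764*610)/1538635 = (1830396 - 466040)*(1/1538635) = 1364356*(1/1538635) = 194908/219805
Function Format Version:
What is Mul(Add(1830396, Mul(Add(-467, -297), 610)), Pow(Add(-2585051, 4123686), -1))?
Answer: Rational(194908, 219805) ≈ 0.88673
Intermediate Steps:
Mul(Add(1830396, Mul(Add(-467, -297), 610)), Pow(Add(-2585051, 4123686), -1)) = Mul(Add(1830396, Mul(-764, 610)), Pow(1538635, -1)) = Mul(Add(1830396, -466040), Rational(1, 1538635)) = Mul(1364356, Rational(1, 1538635)) = Rational(194908, 219805)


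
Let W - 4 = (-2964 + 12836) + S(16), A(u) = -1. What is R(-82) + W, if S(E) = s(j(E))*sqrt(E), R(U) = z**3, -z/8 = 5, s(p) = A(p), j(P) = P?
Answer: -54128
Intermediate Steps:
s(p) = -1
z = -40 (z = -8*5 = -40)
R(U) = -64000 (R(U) = (-40)**3 = -64000)
S(E) = -sqrt(E)
W = 9872 (W = 4 + ((-2964 + 12836) - sqrt(16)) = 4 + (9872 - 1*4) = 4 + (9872 - 4) = 4 + 9868 = 9872)
R(-82) + W = -64000 + 9872 = -54128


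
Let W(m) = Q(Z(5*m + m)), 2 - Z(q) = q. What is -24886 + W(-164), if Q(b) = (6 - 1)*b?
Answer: -19956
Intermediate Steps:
Z(q) = 2 - q
Q(b) = 5*b
W(m) = 10 - 30*m (W(m) = 5*(2 - (5*m + m)) = 5*(2 - 6*m) = 10 - 30*m)
-24886 + W(-164) = -24886 + (10 - 30*(-164)) = -24886 + (10 + 4920) = -24886 + 4930 = -19956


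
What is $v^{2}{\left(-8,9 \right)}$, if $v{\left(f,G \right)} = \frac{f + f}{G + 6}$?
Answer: $\frac{256}{225} \approx 1.1378$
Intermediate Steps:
$v{\left(f,G \right)} = \frac{2 f}{6 + G}$
$v^{2}{\left(-8,9 \right)} = \left(2 \left(-8\right) \frac{1}{6 + 9}\right)^{2} = \left(2 \left(-8\right) \frac{1}{15}\right)^{2} = \left(- \frac{16}{15}\right)^{2} = \frac{256}{225}$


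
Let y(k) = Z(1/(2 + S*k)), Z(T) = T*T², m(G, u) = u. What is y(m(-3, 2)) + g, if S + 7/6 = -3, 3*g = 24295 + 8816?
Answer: 75702756/6859 ≈ 11037.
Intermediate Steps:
g = 11037 (g = (24295 + 8816)/3 = (⅓)*33111 = 11037)
S = -25/6 (S = -7/6 - 3 = -25/6 ≈ -4.1667)
Z(T) = T³
y(k) = (2 - 25*k/6)⁻³ (y(k) = (1/(2 - 25*k/6))³ = (2 - 25*k/6)⁻³)
y(m(-3, 2)) + g = -216/(-12 + 25*2)³ + 11037 = -216/(-12 + 50)³ + 11037 = -216/38³ + 11037 = -216*1/54872 + 11037 = -27/6859 + 11037 = 75702756/6859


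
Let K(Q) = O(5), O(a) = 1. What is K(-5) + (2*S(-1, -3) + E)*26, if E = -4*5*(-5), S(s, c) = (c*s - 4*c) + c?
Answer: 3225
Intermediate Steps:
S(s, c) = -3*c + c*s (S(s, c) = (-4*c + c*s) + c = -3*c + c*s)
K(Q) = 1
E = 100 (E = -20*(-5) = 100)
K(-5) + (2*S(-1, -3) + E)*26 = 1 + (2*(-3*(-3 - 1)) + 100)*26 = 1 + (2*(-3*(-4)) + 100)*26 = 1 + (2*12 + 100)*26 = 1 + (24 + 100)*26 = 1 + 124*26 = 1 + 3224 = 3225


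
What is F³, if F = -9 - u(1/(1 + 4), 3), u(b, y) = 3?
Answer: -1728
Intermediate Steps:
F = -12 (F = -9 - 1*3 = -9 - 3 = -12)
F³ = (-12)³ = -1728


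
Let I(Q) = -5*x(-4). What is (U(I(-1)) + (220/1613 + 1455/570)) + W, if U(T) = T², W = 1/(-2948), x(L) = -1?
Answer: 2501599407/90347356 ≈ 27.689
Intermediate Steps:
W = -1/2948 ≈ -0.00033921
I(Q) = 5 (I(Q) = -5*(-1) = 5)
(U(I(-1)) + (220/1613 + 1455/570)) + W = (5² + (220/1613 + 1455/570)) - 1/2948 = (25 + (220*(1/1613) + 1455*(1/570))) - 1/2948 = (25 + (220/1613 + 97/38)) - 1/2948 = (25 + 164821/61294) - 1/2948 = 1697171/61294 - 1/2948 = 2501599407/90347356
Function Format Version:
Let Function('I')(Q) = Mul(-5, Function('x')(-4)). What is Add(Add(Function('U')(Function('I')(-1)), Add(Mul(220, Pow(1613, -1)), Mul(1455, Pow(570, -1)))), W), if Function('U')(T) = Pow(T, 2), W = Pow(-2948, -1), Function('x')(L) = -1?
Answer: Rational(2501599407, 90347356) ≈ 27.689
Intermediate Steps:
W = Rational(-1, 2948) ≈ -0.00033921
Function('I')(Q) = 5 (Function('I')(Q) = Mul(-5, -1) = 5)
Add(Add(Function('U')(Function('I')(-1)), Add(Mul(220, Pow(1613, -1)), Mul(1455, Pow(570, -1)))), W) = Add(Add(Pow(5, 2), Add(Mul(220, Pow(1613, -1)), Mul(1455, Pow(570, -1)))), Rational(-1, 2948)) = Add(Add(25, Add(Mul(220, Rational(1, 1613)), Mul(1455, Rational(1, 570)))), Rational(-1, 2948)) = Add(Add(25, Add(Rational(220, 1613), Rational(97, 38))), Rational(-1, 2948)) = Add(Add(25, Rational(164821, 61294)), Rational(-1, 2948)) = Add(Rational(1697171, 61294), Rational(-1, 2948)) = Rational(2501599407, 90347356)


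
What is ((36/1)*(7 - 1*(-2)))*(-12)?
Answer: -3888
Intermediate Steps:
((36/1)*(7 - 1*(-2)))*(-12) = ((36*1)*(7 + 2))*(-12) = (36*9)*(-12) = 324*(-12) = -3888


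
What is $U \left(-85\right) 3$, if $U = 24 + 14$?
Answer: $-9690$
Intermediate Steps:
$U = 38$
$U \left(-85\right) 3 = 38 \left(-85\right) 3 = \left(-3230\right) 3 = -9690$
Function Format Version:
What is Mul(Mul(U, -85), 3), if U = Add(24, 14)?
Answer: -9690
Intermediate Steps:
U = 38
Mul(Mul(U, -85), 3) = Mul(Mul(38, -85), 3) = Mul(-3230, 3) = -9690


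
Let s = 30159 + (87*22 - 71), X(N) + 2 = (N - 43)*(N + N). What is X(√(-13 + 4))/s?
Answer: -10/16001 - 129*I/16001 ≈ -0.00062496 - 0.008062*I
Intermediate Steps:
X(N) = -2 + 2*N*(-43 + N) (X(N) = -2 + (N - 43)*(N + N) = -2 + (-43 + N)*(2*N) = -2 + 2*N*(-43 + N))
s = 32002 (s = 30159 + (1914 - 71) = 30159 + 1843 = 32002)
X(√(-13 + 4))/s = (-2 - 86*√(-13 + 4) + 2*(√(-13 + 4))²)/32002 = (-2 - 258*I + 2*(√(-9))²)*(1/32002) = (-2 - 258*I + 2*(3*I)²)*(1/32002) = (-2 - 258*I + 2*(-9))*(1/32002) = (-2 - 258*I - 18)*(1/32002) = (-20 - 258*I)*(1/32002) = -10/16001 - 129*I/16001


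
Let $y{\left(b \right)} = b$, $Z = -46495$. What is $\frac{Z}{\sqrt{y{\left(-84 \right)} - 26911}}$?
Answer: $\frac{9299 i \sqrt{26995}}{5399} \approx 282.99 i$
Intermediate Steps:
$\frac{Z}{\sqrt{y{\left(-84 \right)} - 26911}} = - \frac{46495}{\sqrt{-84 - 26911}} = - \frac{46495}{\sqrt{-26995}} = - \frac{46495}{i \sqrt{26995}} = - 46495 \left(- \frac{i \sqrt{26995}}{26995}\right) = \frac{9299 i \sqrt{26995}}{5399}$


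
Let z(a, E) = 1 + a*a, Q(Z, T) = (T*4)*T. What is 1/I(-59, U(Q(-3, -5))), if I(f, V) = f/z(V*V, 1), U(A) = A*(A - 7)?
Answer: -7480520100000001/59 ≈ -1.2679e+14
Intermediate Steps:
Q(Z, T) = 4*T² (Q(Z, T) = (4*T)*T = 4*T²)
U(A) = A*(-7 + A)
z(a, E) = 1 + a²
I(f, V) = f/(1 + V⁴) (I(f, V) = f/(1 + (V*V)²) = f/(1 + (V²)²) = f/(1 + V⁴))
1/I(-59, U(Q(-3, -5))) = 1/(-59/(1 + ((4*(-5)²)*(-7 + 4*(-5)²))⁴)) = 1/(-59/(1 + ((4*25)*(-7 + 4*25))⁴)) = 1/(-59/(1 + (100*(-7 + 100))⁴)) = 1/(-59/(1 + (100*93)⁴)) = 1/(-59/(1 + 9300⁴)) = 1/(-59/(1 + 7480520100000000)) = 1/(-59/7480520100000001) = -7480520100000001/59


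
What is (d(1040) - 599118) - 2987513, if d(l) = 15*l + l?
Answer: -3569991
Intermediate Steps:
d(l) = 16*l
(d(1040) - 599118) - 2987513 = (16*1040 - 599118) - 2987513 = (16640 - 599118) - 2987513 = -582478 - 2987513 = -3569991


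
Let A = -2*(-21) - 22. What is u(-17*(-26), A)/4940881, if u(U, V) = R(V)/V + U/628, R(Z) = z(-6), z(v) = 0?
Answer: 221/1551436634 ≈ 1.4245e-7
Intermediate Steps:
R(Z) = 0
A = 20 (A = 42 - 22 = 20)
u(U, V) = U/628 (u(U, V) = 0/V + U/628 = 0 + U*(1/628) = 0 + U/628 = U/628)
u(-17*(-26), A)/4940881 = ((-17*(-26))/628)/4940881 = ((1/628)*442)*(1/4940881) = (221/314)*(1/4940881) = 221/1551436634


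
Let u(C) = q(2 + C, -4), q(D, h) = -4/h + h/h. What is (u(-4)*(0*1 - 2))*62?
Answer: -248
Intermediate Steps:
q(D, h) = 1 - 4/h (q(D, h) = -4/h + 1 = 1 - 4/h)
u(C) = 2 (u(C) = (-4 - 4)/(-4) = -¼*(-8) = 2)
(u(-4)*(0*1 - 2))*62 = (2*(0*1 - 2))*62 = (2*(0 - 2))*62 = (2*(-2))*62 = -4*62 = -248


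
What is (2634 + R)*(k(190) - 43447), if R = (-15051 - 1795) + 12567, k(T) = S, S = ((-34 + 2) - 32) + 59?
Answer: 71478540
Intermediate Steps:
S = -5 (S = (-32 - 32) + 59 = -64 + 59 = -5)
k(T) = -5
R = -4279 (R = -16846 + 12567 = -4279)
(2634 + R)*(k(190) - 43447) = (2634 - 4279)*(-5 - 43447) = -1645*(-43452) = 71478540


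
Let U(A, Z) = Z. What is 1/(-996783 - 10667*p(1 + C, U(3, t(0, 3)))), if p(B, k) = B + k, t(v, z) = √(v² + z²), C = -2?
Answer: -1/1018117 ≈ -9.8221e-7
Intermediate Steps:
1/(-996783 - 10667*p(1 + C, U(3, t(0, 3)))) = 1/(-996783 - 10667*((1 - 2) + √(0² + 3²))) = 1/(-996783 - 10667*(-1 + √(0 + 9))) = 1/(-996783 - 10667*(-1 + √9)) = 1/(-996783 - 10667*(-1 + 3)) = 1/(-996783 - 10667*2) = 1/(-996783 - 21334) = 1/(-1018117) = -1/1018117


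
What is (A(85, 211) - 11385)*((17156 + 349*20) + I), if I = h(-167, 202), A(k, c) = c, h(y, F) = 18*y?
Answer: -236106620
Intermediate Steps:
I = -3006 (I = 18*(-167) = -3006)
(A(85, 211) - 11385)*((17156 + 349*20) + I) = (211 - 11385)*((17156 + 349*20) - 3006) = -11174*((17156 + 6980) - 3006) = -11174*(24136 - 3006) = -11174*21130 = -236106620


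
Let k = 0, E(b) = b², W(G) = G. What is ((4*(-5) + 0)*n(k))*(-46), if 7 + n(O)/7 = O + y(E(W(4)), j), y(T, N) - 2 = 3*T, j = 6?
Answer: 276920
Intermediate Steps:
y(T, N) = 2 + 3*T
n(O) = 301 + 7*O (n(O) = -49 + 7*(O + (2 + 3*4²)) = -49 + 7*(O + (2 + 3*16)) = -49 + 7*(O + (2 + 48)) = -49 + 7*(O + 50) = -49 + 7*(50 + O) = -49 + (350 + 7*O) = 301 + 7*O)
((4*(-5) + 0)*n(k))*(-46) = ((4*(-5) + 0)*(301 + 7*0))*(-46) = ((-20 + 0)*(301 + 0))*(-46) = -20*301*(-46) = -6020*(-46) = 276920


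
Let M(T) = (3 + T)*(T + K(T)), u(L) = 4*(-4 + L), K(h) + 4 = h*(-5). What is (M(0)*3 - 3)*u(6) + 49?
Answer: -263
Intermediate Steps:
K(h) = -4 - 5*h (K(h) = -4 + h*(-5) = -4 - 5*h)
u(L) = -16 + 4*L
M(T) = (-4 - 4*T)*(3 + T) (M(T) = (3 + T)*(T + (-4 - 5*T)) = (3 + T)*(-4 - 4*T) = (-4 - 4*T)*(3 + T))
(M(0)*3 - 3)*u(6) + 49 = ((-12 - 16*0 - 4*0²)*3 - 3)*(-16 + 4*6) + 49 = ((-12 + 0 - 4*0)*3 - 3)*(-16 + 24) + 49 = ((-12 + 0 + 0)*3 - 3)*8 + 49 = (-12*3 - 3)*8 + 49 = (-36 - 3)*8 + 49 = -39*8 + 49 = -312 + 49 = -263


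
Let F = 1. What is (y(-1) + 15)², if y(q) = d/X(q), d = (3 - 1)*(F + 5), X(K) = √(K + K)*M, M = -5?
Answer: 5553/25 + 36*I*√2 ≈ 222.12 + 50.912*I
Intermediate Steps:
X(K) = -5*√2*√K (X(K) = √(K + K)*(-5) = √(2*K)*(-5) = (√2*√K)*(-5) = -5*√2*√K)
d = 12 (d = (3 - 1)*(1 + 5) = 2*6 = 12)
y(q) = -6*√2/(5*√q) (y(q) = 12/((-5*√2*√q)) = 12*(-√2/(10*√q)) = -6*√2/(5*√q))
(y(-1) + 15)² = (-6*√2/(5*√(-1)) + 15)² = (-6*√2*(-I)/5 + 15)² = (6*I*√2/5 + 15)² = (15 + 6*I*√2/5)²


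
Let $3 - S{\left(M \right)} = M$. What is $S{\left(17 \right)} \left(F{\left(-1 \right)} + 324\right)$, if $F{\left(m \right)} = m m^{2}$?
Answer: $-4522$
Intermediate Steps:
$F{\left(m \right)} = m^{3}$
$S{\left(M \right)} = 3 - M$
$S{\left(17 \right)} \left(F{\left(-1 \right)} + 324\right) = \left(3 - 17\right) \left(\left(-1\right)^{3} + 324\right) = \left(3 - 17\right) \left(-1 + 324\right) = \left(-14\right) 323 = -4522$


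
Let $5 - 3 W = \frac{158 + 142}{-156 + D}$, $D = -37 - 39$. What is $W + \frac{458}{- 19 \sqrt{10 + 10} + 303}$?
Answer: $\frac{55021661}{14718486} + \frac{17404 \sqrt{5}}{84589} \approx 4.1983$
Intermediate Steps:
$D = -76$ ($D = -37 - 39 = -76$)
$W = \frac{365}{174}$ ($W = \frac{5}{3} - \frac{\left(158 + 142\right) \frac{1}{-156 - 76}}{3} = \frac{5}{3} - \frac{300 \frac{1}{-232}}{3} = \frac{5}{3} - \frac{300 \left(- \frac{1}{232}\right)}{3} = \frac{5}{3} - - \frac{25}{58} = \frac{5}{3} + \frac{25}{58} = \frac{365}{174} \approx 2.0977$)
$W + \frac{458}{- 19 \sqrt{10 + 10} + 303} = \frac{365}{174} + \frac{458}{- 19 \sqrt{10 + 10} + 303} = \frac{365}{174} + \frac{458}{- 19 \sqrt{20} + 303} = \frac{365}{174} + \frac{458}{- 19 \cdot 2 \sqrt{5} + 303} = \frac{365}{174} + \frac{458}{- 38 \sqrt{5} + 303} = \frac{365}{174} + \frac{458}{303 - 38 \sqrt{5}}$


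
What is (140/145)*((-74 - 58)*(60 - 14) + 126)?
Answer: -166488/29 ≈ -5741.0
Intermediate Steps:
(140/145)*((-74 - 58)*(60 - 14) + 126) = (140*(1/145))*(-132*46 + 126) = 28*(-6072 + 126)/29 = (28/29)*(-5946) = -166488/29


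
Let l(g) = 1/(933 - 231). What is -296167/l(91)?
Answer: -207909234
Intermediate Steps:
l(g) = 1/702
-296167/l(91) = -296167/1/702 = -296167*702 = -207909234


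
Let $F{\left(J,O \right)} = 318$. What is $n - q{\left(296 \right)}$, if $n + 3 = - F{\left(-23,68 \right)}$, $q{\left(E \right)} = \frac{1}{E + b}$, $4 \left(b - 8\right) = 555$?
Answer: $- \frac{568495}{1771} \approx -321.0$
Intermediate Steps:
$b = \frac{587}{4}$ ($b = 8 + \frac{1}{4} \cdot 555 = 8 + \frac{555}{4} = \frac{587}{4} \approx 146.75$)
$q{\left(E \right)} = \frac{1}{\frac{587}{4} + E}$ ($q{\left(E \right)} = \frac{1}{E + \frac{587}{4}} = \frac{1}{\frac{587}{4} + E}$)
$n = -321$ ($n = -3 - 318 = -321$)
$n - q{\left(296 \right)} = -321 - \frac{4}{587 + 4 \cdot 296} = -321 - \frac{4}{587 + 1184} = -321 - \frac{4}{1771} = - \frac{568495}{1771}$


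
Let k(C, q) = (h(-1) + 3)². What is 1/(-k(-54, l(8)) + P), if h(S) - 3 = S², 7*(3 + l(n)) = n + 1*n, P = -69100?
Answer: -1/69149 ≈ -1.4462e-5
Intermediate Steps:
l(n) = -3 + 2*n/7 (l(n) = -3 + (n + 1*n)/7 = -3 + (n + n)/7 = -3 + (2*n)/7 = -3 + 2*n/7)
h(S) = 3 + S²
k(C, q) = 49 (k(C, q) = ((3 + (-1)²) + 3)² = ((3 + 1) + 3)² = (4 + 3)² = 7² = 49)
1/(-k(-54, l(8)) + P) = 1/(-1*49 - 69100) = 1/(-49 - 69100) = 1/(-69149) = -1/69149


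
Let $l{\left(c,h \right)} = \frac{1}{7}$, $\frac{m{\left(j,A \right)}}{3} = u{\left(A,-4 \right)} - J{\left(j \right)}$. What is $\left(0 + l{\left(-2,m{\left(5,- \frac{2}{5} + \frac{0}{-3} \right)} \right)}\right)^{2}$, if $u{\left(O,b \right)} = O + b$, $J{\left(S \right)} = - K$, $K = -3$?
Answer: $\frac{1}{49} \approx 0.020408$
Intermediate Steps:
$J{\left(S \right)} = 3$ ($J{\left(S \right)} = \left(-1\right) \left(-3\right) = 3$)
$m{\left(j,A \right)} = -21 + 3 A$ ($m{\left(j,A \right)} = 3 \left(\left(A - 4\right) - 3\right) = 3 \left(\left(-4 + A\right) - 3\right) = 3 \left(-7 + A\right) = -21 + 3 A$)
$l{\left(c,h \right)} = \frac{1}{7}$
$\left(0 + l{\left(-2,m{\left(5,- \frac{2}{5} + \frac{0}{-3} \right)} \right)}\right)^{2} = \left(0 + \frac{1}{7}\right)^{2} = \left(\frac{1}{7}\right)^{2} = \frac{1}{49}$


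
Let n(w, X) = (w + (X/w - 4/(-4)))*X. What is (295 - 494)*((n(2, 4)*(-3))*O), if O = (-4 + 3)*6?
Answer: -71640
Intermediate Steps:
n(w, X) = X*(1 + w + X/w) (n(w, X) = (w + (X/w - 4*(-1/4)))*X = (w + (X/w + 1))*X = (w + (1 + X/w))*X = (1 + w + X/w)*X = X*(1 + w + X/w))
O = -6 (O = -1*6 = -6)
(295 - 494)*((n(2, 4)*(-3))*O) = (295 - 494)*(((4*(4 + 2*(1 + 2))/2)*(-3))*(-6)) = -199*(4*(1/2)*(4 + 2*3))*(-3)*(-6) = -199*(4*(1/2)*(4 + 6))*(-3)*(-6) = -199*(4*(1/2)*10)*(-3)*(-6) = -199*20*(-3)*(-6) = -(-11940)*(-6) = -199*360 = -71640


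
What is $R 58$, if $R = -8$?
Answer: $-464$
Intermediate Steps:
$R 58 = \left(-8\right) 58 = -464$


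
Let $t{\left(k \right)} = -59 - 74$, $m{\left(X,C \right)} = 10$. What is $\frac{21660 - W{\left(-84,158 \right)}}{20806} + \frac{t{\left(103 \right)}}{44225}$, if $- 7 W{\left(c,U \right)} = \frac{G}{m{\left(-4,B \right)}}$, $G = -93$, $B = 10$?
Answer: $\frac{13371225643}{12882034900} \approx 1.038$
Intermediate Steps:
$W{\left(c,U \right)} = \frac{93}{70}$ ($W{\left(c,U \right)} = - \frac{\left(-93\right) \frac{1}{10}}{7} = \left(- \frac{1}{7}\right) \left(- \frac{93}{10}\right) = \frac{93}{70}$)
$t{\left(k \right)} = -133$
$\frac{21660 - W{\left(-84,158 \right)}}{20806} + \frac{t{\left(103 \right)}}{44225} = \frac{21660 - \frac{93}{70}}{20806} - \frac{133}{44225} = \left(21660 - \frac{93}{70}\right) \frac{1}{20806} - \frac{133}{44225} = \frac{1516107}{70} \cdot \frac{1}{20806} - \frac{133}{44225} = \frac{1516107}{1456420} - \frac{133}{44225} = \frac{13371225643}{12882034900}$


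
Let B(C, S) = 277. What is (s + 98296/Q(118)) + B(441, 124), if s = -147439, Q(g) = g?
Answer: -8633410/59 ≈ -1.4633e+5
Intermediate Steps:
(s + 98296/Q(118)) + B(441, 124) = (-147439 + 98296/118) + 277 = (-147439 + 98296*(1/118)) + 277 = (-147439 + 49148/59) + 277 = -8649753/59 + 277 = -8633410/59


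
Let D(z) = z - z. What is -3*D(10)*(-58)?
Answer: 0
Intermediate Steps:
D(z) = 0
-3*D(10)*(-58) = -3*0*(-58) = 0*(-58) = 0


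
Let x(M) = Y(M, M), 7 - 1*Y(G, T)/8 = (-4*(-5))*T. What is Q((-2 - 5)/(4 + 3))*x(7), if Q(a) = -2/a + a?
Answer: -1064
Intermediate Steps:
Y(G, T) = 56 - 160*T (Y(G, T) = 56 - 8*(-4*(-5))*T = 56 - 160*T)
x(M) = 56 - 160*M
Q(a) = a - 2/a
Q((-2 - 5)/(4 + 3))*x(7) = ((-2 - 5)/(4 + 3) - 2*(4 + 3)/(-2 - 5))*(56 - 160*7) = (-7/7 - 2*(-1/1))*(56 - 1120) = (-7*1/7 - 2/((-7*1/7)))*(-1064) = (-1 - 2/(-1))*(-1064) = (-1 - 2*(-1))*(-1064) = (-1 + 2)*(-1064) = 1*(-1064) = -1064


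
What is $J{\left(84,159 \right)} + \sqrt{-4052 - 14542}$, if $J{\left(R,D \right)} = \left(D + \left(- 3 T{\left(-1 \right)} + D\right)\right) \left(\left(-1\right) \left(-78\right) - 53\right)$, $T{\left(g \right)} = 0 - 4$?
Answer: $8250 + 3 i \sqrt{2066} \approx 8250.0 + 136.36 i$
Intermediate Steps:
$T{\left(g \right)} = -4$
$J{\left(R,D \right)} = 300 + 50 D$ ($J{\left(R,D \right)} = \left(D + \left(\left(-3\right) \left(-4\right) + D\right)\right) \left(\left(-1\right) \left(-78\right) - 53\right) = \left(D + \left(12 + D\right)\right) \left(78 - 53\right) = \left(12 + 2 D\right) 25 = 300 + 50 D$)
$J{\left(84,159 \right)} + \sqrt{-4052 - 14542} = \left(300 + 50 \cdot 159\right) + \sqrt{-4052 - 14542} = \left(300 + 7950\right) + \sqrt{-18594} = 8250 + 3 i \sqrt{2066}$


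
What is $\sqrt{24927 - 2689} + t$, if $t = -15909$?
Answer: $-15909 + \sqrt{22238} \approx -15760.0$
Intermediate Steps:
$\sqrt{24927 - 2689} + t = \sqrt{24927 - 2689} - 15909 = \sqrt{22238} - 15909 = -15909 + \sqrt{22238}$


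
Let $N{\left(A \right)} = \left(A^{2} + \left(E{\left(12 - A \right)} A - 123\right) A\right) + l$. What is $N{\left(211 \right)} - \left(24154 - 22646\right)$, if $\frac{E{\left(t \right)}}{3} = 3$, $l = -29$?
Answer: $417720$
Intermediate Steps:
$E{\left(t \right)} = 9$ ($E{\left(t \right)} = 3 \cdot 3 = 9$)
$N{\left(A \right)} = -29 + A^{2} + A \left(-123 + 9 A\right)$ ($N{\left(A \right)} = \left(A^{2} + \left(9 A - 123\right) A\right) - 29 = \left(A^{2} + \left(-123 + 9 A\right) A\right) - 29 = \left(A^{2} + A \left(-123 + 9 A\right)\right) - 29 = -29 + A^{2} + A \left(-123 + 9 A\right)$)
$N{\left(211 \right)} - \left(24154 - 22646\right) = \left(-29 - 25953 + 10 \cdot 211^{2}\right) - \left(24154 - 22646\right) = \left(-29 - 25953 + 10 \cdot 44521\right) - 1508 = \left(-29 - 25953 + 445210\right) - 1508 = 419228 - 1508 = 417720$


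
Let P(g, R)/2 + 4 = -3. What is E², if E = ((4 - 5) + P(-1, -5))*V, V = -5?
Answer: 5625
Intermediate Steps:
P(g, R) = -14 (P(g, R) = -8 + 2*(-3) = -8 - 6 = -14)
E = 75 (E = ((4 - 5) - 14)*(-5) = (-1 - 14)*(-5) = -15*(-5) = 75)
E² = 75² = 5625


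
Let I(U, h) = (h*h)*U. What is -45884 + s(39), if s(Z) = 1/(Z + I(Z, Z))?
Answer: -2723582471/59358 ≈ -45884.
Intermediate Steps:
I(U, h) = U*h² (I(U, h) = h²*U = U*h²)
s(Z) = 1/(Z + Z³) (s(Z) = 1/(Z + Z*Z²) = 1/(Z + Z³))
-45884 + s(39) = -45884 + 1/(39 + 39³) = -45884 + 1/(39 + 59319) = -45884 + 1/59358 = -2723582471/59358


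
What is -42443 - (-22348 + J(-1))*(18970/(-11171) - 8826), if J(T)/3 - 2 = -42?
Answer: -2216138335841/11171 ≈ -1.9838e+8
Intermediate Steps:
J(T) = -120 (J(T) = 6 + 3*(-42) = 6 - 126 = -120)
-42443 - (-22348 + J(-1))*(18970/(-11171) - 8826) = -42443 - (-22348 - 120)*(18970/(-11171) - 8826) = -42443 - (-22468)*(18970*(-1/11171) - 8826) = -42443 - (-22468)*(-18970/11171 - 8826) = -42443 - (-22468)*(-98614216)/11171 = -42443 - 1*2215664205088/11171 = -42443 - 2215664205088/11171 = -2216138335841/11171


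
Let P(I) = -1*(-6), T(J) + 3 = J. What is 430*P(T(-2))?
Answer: 2580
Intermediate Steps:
T(J) = -3 + J
P(I) = 6
430*P(T(-2)) = 430*6 = 2580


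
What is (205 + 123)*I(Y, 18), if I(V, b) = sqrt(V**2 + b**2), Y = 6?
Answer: 1968*sqrt(10) ≈ 6223.4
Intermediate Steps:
(205 + 123)*I(Y, 18) = (205 + 123)*sqrt(6**2 + 18**2) = 328*sqrt(36 + 324) = 328*sqrt(360) = 328*(6*sqrt(10)) = 1968*sqrt(10)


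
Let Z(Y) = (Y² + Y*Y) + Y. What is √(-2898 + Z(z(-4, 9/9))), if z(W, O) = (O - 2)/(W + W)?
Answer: I*√185462/8 ≈ 53.832*I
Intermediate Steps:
z(W, O) = (-2 + O)/(2*W) (z(W, O) = (-2 + O)/((2*W)) = (-2 + O)*(1/(2*W)) = (-2 + O)/(2*W))
Z(Y) = Y + 2*Y² (Z(Y) = (Y² + Y²) + Y = 2*Y² + Y = Y + 2*Y²)
√(-2898 + Z(z(-4, 9/9))) = √(-2898 + ((½)*(-2 + 9/9)/(-4))*(1 + 2*((½)*(-2 + 9/9)/(-4)))) = √(-2898 + ((½)*(-¼)*(-2 + 9*(⅑)))*(1 + 2*((½)*(-¼)*(-2 + 9*(⅑))))) = √(-2898 + ((½)*(-¼)*(-2 + 1))*(1 + 2*((½)*(-¼)*(-2 + 1)))) = √(-2898 + ((½)*(-¼)*(-1))*(1 + 2*((½)*(-¼)*(-1)))) = √(-2898 + (1 + 2*(⅛))/8) = √(-2898 + (1 + ¼)/8) = √(-2898 + (⅛)*(5/4)) = √(-2898 + 5/32) = √(-92731/32) = I*√185462/8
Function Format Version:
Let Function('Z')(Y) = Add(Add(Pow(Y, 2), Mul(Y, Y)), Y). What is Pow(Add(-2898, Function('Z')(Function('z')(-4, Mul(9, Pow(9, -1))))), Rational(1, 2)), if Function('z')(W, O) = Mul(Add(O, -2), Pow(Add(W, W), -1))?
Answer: Mul(Rational(1, 8), I, Pow(185462, Rational(1, 2))) ≈ Mul(53.832, I)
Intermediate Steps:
Function('z')(W, O) = Mul(Rational(1, 2), Pow(W, -1), Add(-2, O)) (Function('z')(W, O) = Mul(Add(-2, O), Pow(Mul(2, W), -1)) = Mul(Add(-2, O), Mul(Rational(1, 2), Pow(W, -1))) = Mul(Rational(1, 2), Pow(W, -1), Add(-2, O)))
Function('Z')(Y) = Add(Y, Mul(2, Pow(Y, 2))) (Function('Z')(Y) = Add(Add(Pow(Y, 2), Pow(Y, 2)), Y) = Add(Mul(2, Pow(Y, 2)), Y) = Add(Y, Mul(2, Pow(Y, 2))))
Pow(Add(-2898, Function('Z')(Function('z')(-4, Mul(9, Pow(9, -1))))), Rational(1, 2)) = Pow(Add(-2898, Mul(Mul(Rational(1, 2), Pow(-4, -1), Add(-2, Mul(9, Pow(9, -1)))), Add(1, Mul(2, Mul(Rational(1, 2), Pow(-4, -1), Add(-2, Mul(9, Pow(9, -1)))))))), Rational(1, 2)) = Pow(Add(-2898, Mul(Mul(Rational(1, 2), Rational(-1, 4), Add(-2, Mul(9, Rational(1, 9)))), Add(1, Mul(2, Mul(Rational(1, 2), Rational(-1, 4), Add(-2, Mul(9, Rational(1, 9)))))))), Rational(1, 2)) = Pow(Add(-2898, Mul(Mul(Rational(1, 2), Rational(-1, 4), Add(-2, 1)), Add(1, Mul(2, Mul(Rational(1, 2), Rational(-1, 4), Add(-2, 1)))))), Rational(1, 2)) = Pow(Add(-2898, Mul(Mul(Rational(1, 2), Rational(-1, 4), -1), Add(1, Mul(2, Mul(Rational(1, 2), Rational(-1, 4), -1))))), Rational(1, 2)) = Pow(Add(-2898, Mul(Rational(1, 8), Add(1, Mul(2, Rational(1, 8))))), Rational(1, 2)) = Pow(Add(-2898, Mul(Rational(1, 8), Add(1, Rational(1, 4)))), Rational(1, 2)) = Pow(Add(-2898, Mul(Rational(1, 8), Rational(5, 4))), Rational(1, 2)) = Pow(Add(-2898, Rational(5, 32)), Rational(1, 2)) = Pow(Rational(-92731, 32), Rational(1, 2)) = Mul(Rational(1, 8), I, Pow(185462, Rational(1, 2)))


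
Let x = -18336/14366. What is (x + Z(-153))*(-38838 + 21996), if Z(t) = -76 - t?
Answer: -9160751166/7183 ≈ -1.2753e+6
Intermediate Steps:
x = -9168/7183 (x = -18336*1/14366 = -9168/7183 ≈ -1.2763)
(x + Z(-153))*(-38838 + 21996) = (-9168/7183 + (-76 - 1*(-153)))*(-38838 + 21996) = (-9168/7183 + (-76 + 153))*(-16842) = (-9168/7183 + 77)*(-16842) = (543923/7183)*(-16842) = -9160751166/7183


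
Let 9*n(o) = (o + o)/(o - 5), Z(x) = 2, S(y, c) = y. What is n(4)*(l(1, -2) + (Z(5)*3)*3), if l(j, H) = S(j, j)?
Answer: -152/9 ≈ -16.889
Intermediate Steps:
l(j, H) = j
n(o) = 2*o/(9*(-5 + o)) (n(o) = ((o + o)/(o - 5))/9 = ((2*o)/(-5 + o))/9 = (2*o/(-5 + o))/9 = 2*o/(9*(-5 + o)))
n(4)*(l(1, -2) + (Z(5)*3)*3) = ((2/9)*4/(-5 + 4))*(1 + (2*3)*3) = ((2/9)*4/(-1))*(1 + 6*3) = ((2/9)*4*(-1))*(1 + 18) = -8/9*19 = -152/9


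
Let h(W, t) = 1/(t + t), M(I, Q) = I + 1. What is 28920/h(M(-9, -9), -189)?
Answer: -10931760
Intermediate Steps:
M(I, Q) = 1 + I
h(W, t) = 1/(2*t)
28920/h(M(-9, -9), -189) = 28920/(((½)/(-189))) = 28920/(((½)*(-1/189))) = 28920/(-1/378) = 28920*(-378) = -10931760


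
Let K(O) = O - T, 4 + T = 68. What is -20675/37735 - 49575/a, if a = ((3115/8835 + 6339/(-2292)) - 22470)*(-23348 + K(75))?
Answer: -325336336410334545/593685559034640889 ≈ -0.54799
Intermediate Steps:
T = 64 (T = -4 + 68 = 64)
K(O) = -64 + O (K(O) = O - 1*64 = O - 64 = -64 + O)
a = 235995319610961/449996 (a = ((3115/8835 + 6339/(-2292)) - 22470)*(-23348 + (-64 + 75)) = ((3115*(1/8835) + 6339*(-1/2292)) - 22470)*(-23348 + 11) = ((623/1767 - 2113/764) - 22470)*(-23337) = (-3257699/1349988 - 22470)*(-23337) = -30337488059/1349988*(-23337) = 235995319610961/449996 ≈ 5.2444e+8)
-20675/37735 - 49575/a = -20675/37735 - 49575/235995319610961/449996 = -20675*1/37735 - 49575*449996/235995319610961 = -4135/7547 - 7436183900/78665106536987 = -325336336410334545/593685559034640889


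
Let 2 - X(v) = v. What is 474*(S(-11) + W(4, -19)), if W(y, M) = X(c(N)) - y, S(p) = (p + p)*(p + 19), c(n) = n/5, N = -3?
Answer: -420438/5 ≈ -84088.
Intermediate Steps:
c(n) = n/5 (c(n) = n*(⅕) = n/5)
X(v) = 2 - v
S(p) = 2*p*(19 + p) (S(p) = (2*p)*(19 + p) = 2*p*(19 + p))
W(y, M) = 13/5 - y (W(y, M) = (2 - (-3)/5) - y = (2 - 1*(-⅗)) - y = (2 + ⅗) - y = 13/5 - y)
474*(S(-11) + W(4, -19)) = 474*(2*(-11)*(19 - 11) + (13/5 - 1*4)) = 474*(2*(-11)*8 + (13/5 - 4)) = 474*(-176 - 7/5) = 474*(-887/5) = -420438/5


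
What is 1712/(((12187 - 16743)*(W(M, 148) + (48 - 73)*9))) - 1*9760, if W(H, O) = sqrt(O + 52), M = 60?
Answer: -22422259028/2297363 + 856*sqrt(2)/11486815 ≈ -9760.0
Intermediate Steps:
W(H, O) = sqrt(52 + O)
1712/(((12187 - 16743)*(W(M, 148) + (48 - 73)*9))) - 1*9760 = 1712/(((12187 - 16743)*(sqrt(52 + 148) + (48 - 73)*9))) - 1*9760 = 1712/((-4556*(sqrt(200) - 25*9))) - 9760 = 1712/((-4556*(10*sqrt(2) - 225))) - 9760 = 1712/((-4556*(-225 + 10*sqrt(2)))) - 9760 = 1712/(1025100 - 45560*sqrt(2)) - 9760 = -9760 + 1712/(1025100 - 45560*sqrt(2))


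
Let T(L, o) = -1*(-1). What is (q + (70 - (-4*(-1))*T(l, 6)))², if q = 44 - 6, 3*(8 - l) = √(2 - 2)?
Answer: 10816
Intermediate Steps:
l = 8 (l = 8 - √(2 - 2)/3 = 8 - √0/3 = 8 - ⅓*0 = 8 + 0 = 8)
T(L, o) = 1
q = 38
(q + (70 - (-4*(-1))*T(l, 6)))² = (38 + (70 - (-4*(-1))))² = (38 + (70 - 4))² = (38 + 66)² = 104² = 10816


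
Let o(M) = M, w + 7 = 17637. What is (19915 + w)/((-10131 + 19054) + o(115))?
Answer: 37545/9038 ≈ 4.1541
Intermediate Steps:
w = 17630 (w = -7 + 17637 = 17630)
(19915 + w)/((-10131 + 19054) + o(115)) = (19915 + 17630)/((-10131 + 19054) + 115) = 37545/(8923 + 115) = 37545/9038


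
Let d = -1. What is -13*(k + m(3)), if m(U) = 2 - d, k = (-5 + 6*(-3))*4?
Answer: 1157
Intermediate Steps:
k = -92 (k = (-5 - 18)*4 = -23*4 = -92)
m(U) = 3 (m(U) = 2 - 1*(-1) = 2 + 1 = 3)
-13*(k + m(3)) = -13*(-92 + 3) = -13*(-89) = 1157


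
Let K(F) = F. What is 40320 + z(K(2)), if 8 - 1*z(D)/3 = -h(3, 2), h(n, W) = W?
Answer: 40350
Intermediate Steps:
z(D) = 30 (z(D) = 24 - (-3)*2 = 24 - 3*(-2) = 24 + 6 = 30)
40320 + z(K(2)) = 40320 + 30 = 40350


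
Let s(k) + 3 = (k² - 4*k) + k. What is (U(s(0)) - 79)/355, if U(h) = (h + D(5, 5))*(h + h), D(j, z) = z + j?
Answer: -121/355 ≈ -0.34085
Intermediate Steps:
s(k) = -3 + k² - 3*k (s(k) = -3 + ((k² - 4*k) + k) = -3 + (k² - 3*k) = -3 + k² - 3*k)
D(j, z) = j + z
U(h) = 2*h*(10 + h) (U(h) = (h + (5 + 5))*(h + h) = (h + 10)*(2*h) = (10 + h)*(2*h) = 2*h*(10 + h))
(U(s(0)) - 79)/355 = (2*(-3 + 0² - 3*0)*(10 + (-3 + 0² - 3*0)) - 79)/355 = (2*(-3 + 0 + 0)*(10 + (-3 + 0 + 0)) - 79)/355 = (2*(-3)*(10 - 3) - 79)/355 = (2*(-3)*7 - 79)/355 = (-42 - 79)/355 = (1/355)*(-121) = -121/355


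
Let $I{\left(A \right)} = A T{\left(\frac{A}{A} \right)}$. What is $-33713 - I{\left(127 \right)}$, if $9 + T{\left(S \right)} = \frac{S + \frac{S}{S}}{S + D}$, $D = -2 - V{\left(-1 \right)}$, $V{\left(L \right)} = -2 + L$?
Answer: $-32697$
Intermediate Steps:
$D = 1$ ($D = -2 - \left(-2 - 1\right) = -2 - -3 = -2 + 3 = 1$)
$T{\left(S \right)} = -8$ ($T{\left(S \right)} = -9 + \frac{S + \frac{S}{S}}{S + 1} = -9 + \frac{S + 1}{1 + S} = -9 + \frac{1 + S}{1 + S} = -9 + 1 = -8$)
$I{\left(A \right)} = - 8 A$ ($I{\left(A \right)} = A \left(-8\right) = - 8 A$)
$-33713 - I{\left(127 \right)} = -33713 - \left(-8\right) 127 = -33713 - -1016 = -33713 + 1016 = -32697$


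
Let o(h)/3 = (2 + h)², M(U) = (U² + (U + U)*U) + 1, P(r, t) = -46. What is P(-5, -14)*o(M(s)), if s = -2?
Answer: -31050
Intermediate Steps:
M(U) = 1 + 3*U² (M(U) = (U² + (2*U)*U) + 1 = (U² + 2*U²) + 1 = 3*U² + 1 = 1 + 3*U²)
o(h) = 3*(2 + h)²
P(-5, -14)*o(M(s)) = -138*(2 + (1 + 3*(-2)²))² = -138*(2 + (1 + 3*4))² = -138*(2 + (1 + 12))² = -138*(2 + 13)² = -138*15² = -138*225 = -46*675 = -31050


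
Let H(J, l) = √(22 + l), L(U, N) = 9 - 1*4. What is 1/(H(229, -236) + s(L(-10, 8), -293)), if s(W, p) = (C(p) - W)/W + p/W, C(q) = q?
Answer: -2955/354631 - 25*I*√214/354631 ≈ -0.0083326 - 0.0010313*I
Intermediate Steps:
L(U, N) = 5 (L(U, N) = 9 - 4 = 5)
s(W, p) = p/W + (p - W)/W (s(W, p) = (p - W)/W + p/W = p/W + (p - W)/W)
1/(H(229, -236) + s(L(-10, 8), -293)) = 1/(√(22 - 236) + (-1*5 + 2*(-293))/5) = 1/(√(-214) + (-5 - 586)/5) = 1/(I*√214 + (⅕)*(-591)) = 1/(I*√214 - 591/5) = 1/(-591/5 + I*√214)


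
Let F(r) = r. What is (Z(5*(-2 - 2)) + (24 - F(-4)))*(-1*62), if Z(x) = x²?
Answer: -26536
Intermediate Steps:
(Z(5*(-2 - 2)) + (24 - F(-4)))*(-1*62) = ((5*(-2 - 2))² + (24 - 1*(-4)))*(-1*62) = ((5*(-4))² + (24 + 4))*(-62) = ((-20)² + 28)*(-62) = (400 + 28)*(-62) = 428*(-62) = -26536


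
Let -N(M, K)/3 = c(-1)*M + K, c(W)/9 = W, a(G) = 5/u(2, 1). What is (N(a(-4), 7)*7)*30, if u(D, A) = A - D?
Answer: -32760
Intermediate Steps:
a(G) = -5 (a(G) = 5/(1 - 1*2) = 5/(1 - 2) = 5/(-1) = 5*(-1) = -5)
c(W) = 9*W
N(M, K) = -3*K + 27*M (N(M, K) = -3*((9*(-1))*M + K) = -3*(-9*M + K) = -3*(K - 9*M) = -3*K + 27*M)
(N(a(-4), 7)*7)*30 = ((-3*7 + 27*(-5))*7)*30 = ((-21 - 135)*7)*30 = -156*7*30 = -1092*30 = -32760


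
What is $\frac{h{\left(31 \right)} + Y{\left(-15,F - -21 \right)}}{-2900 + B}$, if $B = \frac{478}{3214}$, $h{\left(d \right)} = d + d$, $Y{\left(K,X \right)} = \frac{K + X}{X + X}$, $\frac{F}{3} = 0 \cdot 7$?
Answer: $- \frac{699045}{32620427} \approx -0.02143$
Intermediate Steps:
$F = 0$ ($F = 3 \cdot 0 \cdot 7 = 3 \cdot 0 = 0$)
$Y{\left(K,X \right)} = \frac{K + X}{2 X}$
$h{\left(d \right)} = 2 d$
$B = \frac{239}{1607}$ ($B = 478 \cdot \frac{1}{3214} = \frac{239}{1607} \approx 0.14872$)
$\frac{h{\left(31 \right)} + Y{\left(-15,F - -21 \right)}}{-2900 + B} = \frac{2 \cdot 31 + \frac{-15 + \left(0 - -21\right)}{2 \left(0 - -21\right)}}{-2900 + \frac{239}{1607}} = \frac{62 + \frac{-15 + \left(0 + 21\right)}{2 \left(0 + 21\right)}}{- \frac{4660061}{1607}} = \left(62 + \frac{-15 + 21}{2 \cdot 21}\right) \left(- \frac{1607}{4660061}\right) = \left(62 + \frac{1}{2} \cdot \frac{1}{21} \cdot 6\right) \left(- \frac{1607}{4660061}\right) = \left(62 + \frac{1}{7}\right) \left(- \frac{1607}{4660061}\right) = \frac{435}{7} \left(- \frac{1607}{4660061}\right) = - \frac{699045}{32620427}$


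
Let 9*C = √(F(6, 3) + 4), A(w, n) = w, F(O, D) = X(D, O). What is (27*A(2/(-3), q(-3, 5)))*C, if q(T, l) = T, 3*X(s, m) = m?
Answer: -2*√6 ≈ -4.8990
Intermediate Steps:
X(s, m) = m/3
F(O, D) = O/3
C = √6/9 (C = √((⅓)*6 + 4)/9 = √(2 + 4)/9 = √6/9 ≈ 0.27217)
(27*A(2/(-3), q(-3, 5)))*C = (27*(2/(-3)))*(√6/9) = (27*(2*(-⅓)))*(√6/9) = (27*(-⅔))*(√6/9) = -2*√6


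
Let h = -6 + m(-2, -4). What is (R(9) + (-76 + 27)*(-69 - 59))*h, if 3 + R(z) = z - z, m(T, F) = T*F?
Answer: 12538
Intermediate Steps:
m(T, F) = F*T
R(z) = -3 (R(z) = -3 + (z - z) = -3 + 0 = -3)
h = 2 (h = -6 - 4*(-2) = -6 + 8 = 2)
(R(9) + (-76 + 27)*(-69 - 59))*h = (-3 + (-76 + 27)*(-69 - 59))*2 = (-3 - 49*(-128))*2 = (-3 + 6272)*2 = 6269*2 = 12538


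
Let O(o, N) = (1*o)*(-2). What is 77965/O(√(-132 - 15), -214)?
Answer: 77965*I*√3/42 ≈ 3215.2*I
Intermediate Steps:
O(o, N) = -2*o (O(o, N) = o*(-2) = -2*o)
77965/O(√(-132 - 15), -214) = 77965/((-2*√(-132 - 15))) = 77965/((-14*I*√3)) = 77965*(I*√3/42) = 77965*I*√3/42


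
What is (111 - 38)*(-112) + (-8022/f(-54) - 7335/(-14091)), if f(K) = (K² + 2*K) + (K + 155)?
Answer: -111743939677/13663573 ≈ -8178.2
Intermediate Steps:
f(K) = 155 + K² + 3*K (f(K) = (K² + 2*K) + (155 + K) = 155 + K² + 3*K)
(111 - 38)*(-112) + (-8022/f(-54) - 7335/(-14091)) = (111 - 38)*(-112) + (-8022/(155 + (-54)² + 3*(-54)) - 7335/(-14091)) = 73*(-112) + (-8022/(155 + 2916 - 162) - 7335*(-1/14091)) = -8176 + (-8022/2909 + 2445/4697) = -8176 - 30566829/13663573 = -111743939677/13663573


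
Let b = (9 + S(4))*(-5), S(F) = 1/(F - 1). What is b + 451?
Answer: 1213/3 ≈ 404.33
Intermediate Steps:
S(F) = 1/(-1 + F)
b = -140/3 (b = (9 + 1/(-1 + 4))*(-5) = (9 + 1/3)*(-5) = (28/3)*(-5) = -140/3 ≈ -46.667)
b + 451 = -140/3 + 451 = 1213/3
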